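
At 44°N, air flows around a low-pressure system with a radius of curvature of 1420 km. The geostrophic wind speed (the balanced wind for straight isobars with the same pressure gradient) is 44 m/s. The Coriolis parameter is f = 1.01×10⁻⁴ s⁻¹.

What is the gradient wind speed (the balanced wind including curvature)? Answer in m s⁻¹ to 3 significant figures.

35.3 m s⁻¹

Around a low, centrifugal force acts outward with Coriolis, so pressure-gradient force balances both:
(1/ρ)|∂P/∂n| = fV + V²/R  →  V² + fR·V − fR·V_g = 0
With fR = 1.01×10⁻⁴ × 1420×10³ m = 143 m/s:
V = [−fR + √((fR)² + 4 fR V_g)]/2 = [−143 + √(143² + 4×143×44)]/2 = 35.3 m/s
Subgeostrophic (V < V_g = 44 m/s), as expected around a low.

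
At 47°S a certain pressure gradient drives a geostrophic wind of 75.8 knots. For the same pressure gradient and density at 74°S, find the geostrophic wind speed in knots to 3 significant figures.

57.7 knots

With the same pressure gradient and density, V_g ∝ 1/f ∝ 1/sin φ.
V₂ = V₁ · sin φ₁ / sin φ₂ = 75.8 × sin 47° / sin 74°
V₂ = 75.8 × 0.7314/0.9613 = 57.7 knots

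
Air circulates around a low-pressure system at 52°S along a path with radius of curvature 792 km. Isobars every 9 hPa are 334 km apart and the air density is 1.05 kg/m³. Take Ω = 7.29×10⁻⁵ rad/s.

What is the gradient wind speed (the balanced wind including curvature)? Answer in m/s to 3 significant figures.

Coriolis parameter at 52°S:
f = 2Ω sin φ = 2 × 7.29×10⁻⁵ × sin 52° = 1.15×10⁻⁴ s⁻¹
Pressure gradient: |∂P/∂n| = 900 Pa / 334000 m = 2.69×10⁻³ Pa/m
Geostrophic speed: V_g = |∂P/∂n|/(fρ) = 2.69×10⁻³/(1.15×10⁻⁴ × 1.05) = 22.3 m/s
Around a low, centrifugal force acts outward with Coriolis, so pressure-gradient force balances both:
(1/ρ)|∂P/∂n| = fV + V²/R  →  V² + fR·V − fR·V_g = 0
With fR = 1.15×10⁻⁴ × 792×10³ m = 91.0 m/s:
V = [−fR + √((fR)² + 4 fR V_g)]/2 = [−91.0 + √(91.0² + 4×91.0×22.3)]/2 = 18.6 m/s
Subgeostrophic (V < V_g = 22.3 m/s), as expected around a low.

18.6 m/s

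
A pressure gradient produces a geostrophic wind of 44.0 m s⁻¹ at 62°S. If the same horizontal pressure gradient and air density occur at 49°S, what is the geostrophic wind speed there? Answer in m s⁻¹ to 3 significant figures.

With the same pressure gradient and density, V_g ∝ 1/f ∝ 1/sin φ.
V₂ = V₁ · sin φ₁ / sin φ₂ = 44.0 × sin 62° / sin 49°
V₂ = 44.0 × 0.8829/0.7547 = 51.5 m s⁻¹

51.5 m s⁻¹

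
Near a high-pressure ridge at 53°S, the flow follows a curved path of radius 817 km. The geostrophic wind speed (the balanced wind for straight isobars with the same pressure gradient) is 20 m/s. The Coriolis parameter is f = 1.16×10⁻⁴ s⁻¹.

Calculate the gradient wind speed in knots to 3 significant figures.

55.7 knots

Around a high, pressure-gradient force acts outward with centrifugal, so Coriolis balances both:
fV = (1/ρ)|∂P/∂n| + V²/R  →  V² − fR·V + fR·V_g = 0
With fR = 1.16×10⁻⁴ × 817×10³ m = 94.8 m/s:
V = [fR − √((fR)² − 4 fR V_g)]/2 = [94.8 − √(94.8² − 4×94.8×20)]/2 = 28.7 m/s
Supergeostrophic (V > V_g = 20 m/s), as expected around a high.
Converting: 28.7 m/s × 1.944 = 55.7 knots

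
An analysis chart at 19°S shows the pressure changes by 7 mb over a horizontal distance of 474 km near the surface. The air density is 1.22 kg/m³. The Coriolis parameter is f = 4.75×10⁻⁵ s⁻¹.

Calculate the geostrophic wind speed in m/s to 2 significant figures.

Pressure gradient: |∂P/∂n| = 700 Pa / 474000 m = 1.48×10⁻³ Pa/m
Geostrophic balance (pressure-gradient force = Coriolis force):
V_g = (1/(fρ)) |∂P/∂n| = 1.48×10⁻³ / (4.75×10⁻⁵ × 1.22) = 25.5 m/s

25 m/s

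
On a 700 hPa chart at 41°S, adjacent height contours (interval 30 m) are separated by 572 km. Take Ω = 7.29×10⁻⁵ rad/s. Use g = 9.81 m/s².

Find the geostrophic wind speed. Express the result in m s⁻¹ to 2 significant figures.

Coriolis parameter at 41°S:
f = 2Ω sin φ = 2 × 7.29×10⁻⁵ × sin 41° = 9.57×10⁻⁵ s⁻¹
Height gradient: |∂Z/∂n| = 30 m / 572000 m = 5.24×10⁻⁵
On a pressure surface, geostrophic balance gives V_g = (g/f)|∂Z/∂n|:
V_g = 9.81 × 5.24×10⁻⁵ / 9.57×10⁻⁵ = 5.38 m/s

5.4 m s⁻¹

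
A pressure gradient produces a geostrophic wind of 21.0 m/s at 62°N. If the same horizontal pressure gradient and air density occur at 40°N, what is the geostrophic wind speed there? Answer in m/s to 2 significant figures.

29 m/s

With the same pressure gradient and density, V_g ∝ 1/f ∝ 1/sin φ.
V₂ = V₁ · sin φ₁ / sin φ₂ = 21.0 × sin 62° / sin 40°
V₂ = 21.0 × 0.8829/0.6428 = 29 m/s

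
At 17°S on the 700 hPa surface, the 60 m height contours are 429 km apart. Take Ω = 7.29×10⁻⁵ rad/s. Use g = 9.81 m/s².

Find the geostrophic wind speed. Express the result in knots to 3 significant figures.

62.6 knots

Coriolis parameter at 17°S:
f = 2Ω sin φ = 2 × 7.29×10⁻⁵ × sin 17° = 4.26×10⁻⁵ s⁻¹
Height gradient: |∂Z/∂n| = 60 m / 429000 m = 1.40×10⁻⁴
On a pressure surface, geostrophic balance gives V_g = (g/f)|∂Z/∂n|:
V_g = 9.81 × 1.40×10⁻⁴ / 4.26×10⁻⁵ = 32.2 m/s
Converting: 32.2 m/s × 1.944 = 62.6 knots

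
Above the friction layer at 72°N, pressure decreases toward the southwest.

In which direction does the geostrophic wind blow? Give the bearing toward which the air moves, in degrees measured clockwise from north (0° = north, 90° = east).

315°

The pressure-gradient force points toward the southwest (bearing 225°).
Geostrophic balance: in the Northern Hemisphere the Coriolis force deflects motion to the right, so the geostrophic wind blows 90° to the right of the pressure-gradient force (low pressure on the left).
Rotating 225° by 90° clockwise gives 315° — the wind blows toward the northwest.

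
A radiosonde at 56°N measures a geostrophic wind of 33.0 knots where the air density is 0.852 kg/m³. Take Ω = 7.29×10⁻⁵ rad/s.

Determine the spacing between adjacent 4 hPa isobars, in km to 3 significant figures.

229 km

Coriolis parameter at 56°N:
f = 2Ω sin φ = 2 × 7.29×10⁻⁵ × sin 56° = 1.21×10⁻⁴ s⁻¹
Wind speed in SI: 33.0 knots = 17.0 m/s
Geostrophic balance rearranged: |∂P/∂n| = f ρ V_g
|∂P/∂n| = 1.21×10⁻⁴ × 0.852 × 17.0 = 1.75×10⁻³ Pa/m
Isobar spacing: Δn = ΔP/|∂P/∂n| = 400 Pa / 1.75×10⁻³ Pa/m = 228790 m ≈ 229 km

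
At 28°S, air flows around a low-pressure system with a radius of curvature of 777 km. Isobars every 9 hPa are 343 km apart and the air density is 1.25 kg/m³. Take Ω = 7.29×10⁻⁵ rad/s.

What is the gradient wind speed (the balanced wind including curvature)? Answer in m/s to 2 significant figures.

Coriolis parameter at 28°S:
f = 2Ω sin φ = 2 × 7.29×10⁻⁵ × sin 28° = 6.84×10⁻⁵ s⁻¹
Pressure gradient: |∂P/∂n| = 900 Pa / 343000 m = 2.62×10⁻³ Pa/m
Geostrophic speed: V_g = |∂P/∂n|/(fρ) = 2.62×10⁻³/(6.84×10⁻⁵ × 1.25) = 30.7 m/s
Around a low, centrifugal force acts outward with Coriolis, so pressure-gradient force balances both:
(1/ρ)|∂P/∂n| = fV + V²/R  →  V² + fR·V − fR·V_g = 0
With fR = 6.84×10⁻⁵ × 777×10³ m = 53.2 m/s:
V = [−fR + √((fR)² + 4 fR V_g)]/2 = [−53.2 + √(53.2² + 4×53.2×30.7)]/2 = 21.8 m/s
Subgeostrophic (V < V_g = 30.7 m/s), as expected around a low.

22 m/s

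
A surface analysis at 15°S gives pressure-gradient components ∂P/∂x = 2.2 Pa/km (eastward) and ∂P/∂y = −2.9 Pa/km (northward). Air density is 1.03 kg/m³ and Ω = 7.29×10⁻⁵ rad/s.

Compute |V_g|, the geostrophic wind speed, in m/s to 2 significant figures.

94 m/s

Coriolis parameter at 15°S:
f = 2Ω sin φ = 2 × 7.29×10⁻⁵ × sin 15° = 3.77×10⁻⁵ s⁻¹
In the Southern Hemisphere f is negative: f = −3.77×10⁻⁵ s⁻¹.
Component geostrophic relations (x east, y north):
u_g = −(1/(fρ)) ∂P/∂y,  v_g = (1/(fρ)) ∂P/∂x
u_g = −(−2.9×10⁻³)/(−3.77×10⁻⁵ × 1.03) = −74.6 m/s;  v_g = (2.2×10⁻³)/(−3.77×10⁻⁵ × 1.03) = −56.6 m/s
|V_g| = √(u_g² + v_g²) = 93.7 m/s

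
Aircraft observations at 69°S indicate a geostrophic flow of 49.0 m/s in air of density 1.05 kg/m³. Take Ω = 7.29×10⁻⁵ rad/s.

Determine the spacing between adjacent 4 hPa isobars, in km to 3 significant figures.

Coriolis parameter at 69°S:
f = 2Ω sin φ = 2 × 7.29×10⁻⁵ × sin 69° = 1.36×10⁻⁴ s⁻¹
Geostrophic balance rearranged: |∂P/∂n| = f ρ V_g
|∂P/∂n| = 1.36×10⁻⁴ × 1.05 × 49.0 = 7.00×10⁻³ Pa/m
Isobar spacing: Δn = ΔP/|∂P/∂n| = 400 Pa / 7.00×10⁻³ Pa/m = 57117 m ≈ 57.1 km

57.1 km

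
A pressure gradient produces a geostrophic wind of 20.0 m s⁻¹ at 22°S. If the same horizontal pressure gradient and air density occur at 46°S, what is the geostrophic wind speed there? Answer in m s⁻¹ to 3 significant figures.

10.4 m s⁻¹

With the same pressure gradient and density, V_g ∝ 1/f ∝ 1/sin φ.
V₂ = V₁ · sin φ₁ / sin φ₂ = 20.0 × sin 22° / sin 46°
V₂ = 20.0 × 0.3746/0.7193 = 10.4 m s⁻¹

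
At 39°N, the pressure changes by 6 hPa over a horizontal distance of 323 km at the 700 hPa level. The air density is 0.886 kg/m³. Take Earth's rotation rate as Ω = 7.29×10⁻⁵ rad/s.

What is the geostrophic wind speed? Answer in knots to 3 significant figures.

Coriolis parameter at 39°N:
f = 2Ω sin φ = 2 × 7.29×10⁻⁵ × sin 39° = 9.18×10⁻⁵ s⁻¹
Pressure gradient: |∂P/∂n| = 600 Pa / 323000 m = 1.86×10⁻³ Pa/m
Geostrophic balance (pressure-gradient force = Coriolis force):
V_g = (1/(fρ)) |∂P/∂n| = 1.86×10⁻³ / (9.18×10⁻⁵ × 0.886) = 22.8 m/s
Converting: 22.8 m/s × 1.944 = 44.4 knots

44.4 knots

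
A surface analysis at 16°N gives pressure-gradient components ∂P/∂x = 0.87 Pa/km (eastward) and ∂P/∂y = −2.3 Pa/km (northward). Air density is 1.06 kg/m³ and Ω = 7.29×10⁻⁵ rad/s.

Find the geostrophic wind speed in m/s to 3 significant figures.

57.7 m/s

Coriolis parameter at 16°N:
f = 2Ω sin φ = 2 × 7.29×10⁻⁵ × sin 16° = 4.02×10⁻⁵ s⁻¹
Component geostrophic relations (x east, y north):
u_g = −(1/(fρ)) ∂P/∂y,  v_g = (1/(fρ)) ∂P/∂x
u_g = −(−2.3×10⁻³)/(4.02×10⁻⁵ × 1.06) = 54.0 m/s;  v_g = (0.87×10⁻³)/(4.02×10⁻⁵ × 1.06) = 20.4 m/s
|V_g| = √(u_g² + v_g²) = 57.7 m/s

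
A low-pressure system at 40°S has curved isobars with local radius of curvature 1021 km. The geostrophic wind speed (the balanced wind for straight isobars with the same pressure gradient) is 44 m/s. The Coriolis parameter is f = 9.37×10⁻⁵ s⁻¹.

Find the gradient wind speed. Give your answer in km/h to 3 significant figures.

Around a low, centrifugal force acts outward with Coriolis, so pressure-gradient force balances both:
(1/ρ)|∂P/∂n| = fV + V²/R  →  V² + fR·V − fR·V_g = 0
With fR = 9.37×10⁻⁵ × 1021×10³ m = 95.7 m/s:
V = [−fR + √((fR)² + 4 fR V_g)]/2 = [−95.7 + √(95.7² + 4×95.7×44)]/2 = 32.8 m/s
Subgeostrophic (V < V_g = 44 m/s), as expected around a low.
Converting: 32.8 m/s × 3.6 = 118 km/h

118 km/h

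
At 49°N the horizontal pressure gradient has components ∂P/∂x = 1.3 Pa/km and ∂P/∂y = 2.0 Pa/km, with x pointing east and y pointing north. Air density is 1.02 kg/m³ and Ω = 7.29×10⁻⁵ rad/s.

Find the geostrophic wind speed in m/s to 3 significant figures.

21.3 m/s

Coriolis parameter at 49°N:
f = 2Ω sin φ = 2 × 7.29×10⁻⁵ × sin 49° = 1.10×10⁻⁴ s⁻¹
Component geostrophic relations (x east, y north):
u_g = −(1/(fρ)) ∂P/∂y,  v_g = (1/(fρ)) ∂P/∂x
u_g = −(2.0×10⁻³)/(1.10×10⁻⁴ × 1.02) = −17.8 m/s;  v_g = (1.3×10⁻³)/(1.10×10⁻⁴ × 1.02) = 11.6 m/s
|V_g| = √(u_g² + v_g²) = 21.3 m/s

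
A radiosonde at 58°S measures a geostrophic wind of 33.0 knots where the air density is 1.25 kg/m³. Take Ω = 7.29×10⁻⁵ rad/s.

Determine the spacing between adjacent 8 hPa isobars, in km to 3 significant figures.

305 km

Coriolis parameter at 58°S:
f = 2Ω sin φ = 2 × 7.29×10⁻⁵ × sin 58° = 1.24×10⁻⁴ s⁻¹
Wind speed in SI: 33.0 knots = 17.0 m/s
Geostrophic balance rearranged: |∂P/∂n| = f ρ V_g
|∂P/∂n| = 1.24×10⁻⁴ × 1.25 × 17.0 = 2.62×10⁻³ Pa/m
Isobar spacing: Δn = ΔP/|∂P/∂n| = 800 Pa / 2.62×10⁻³ Pa/m = 304895 m ≈ 305 km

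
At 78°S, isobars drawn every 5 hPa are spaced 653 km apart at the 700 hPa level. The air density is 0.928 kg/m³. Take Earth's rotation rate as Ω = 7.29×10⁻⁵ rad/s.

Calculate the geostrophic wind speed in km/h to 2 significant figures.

21 km/h

Coriolis parameter at 78°S:
f = 2Ω sin φ = 2 × 7.29×10⁻⁵ × sin 78° = 1.43×10⁻⁴ s⁻¹
Pressure gradient: |∂P/∂n| = 500 Pa / 653000 m = 7.66×10⁻⁴ Pa/m
Geostrophic balance (pressure-gradient force = Coriolis force):
V_g = (1/(fρ)) |∂P/∂n| = 7.66×10⁻⁴ / (1.43×10⁻⁴ × 0.928) = 5.79 m/s
Converting: 5.79 m/s × 3.6 = 21 km/h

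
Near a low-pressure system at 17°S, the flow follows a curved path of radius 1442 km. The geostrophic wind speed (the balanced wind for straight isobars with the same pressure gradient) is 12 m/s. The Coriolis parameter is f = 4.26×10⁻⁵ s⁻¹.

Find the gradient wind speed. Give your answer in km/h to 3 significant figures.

Around a low, centrifugal force acts outward with Coriolis, so pressure-gradient force balances both:
(1/ρ)|∂P/∂n| = fV + V²/R  →  V² + fR·V − fR·V_g = 0
With fR = 4.26×10⁻⁵ × 1442×10³ m = 61.4 m/s:
V = [−fR + √((fR)² + 4 fR V_g)]/2 = [−61.4 + √(61.4² + 4×61.4×12)]/2 = 10.3 m/s
Subgeostrophic (V < V_g = 12 m/s), as expected around a low.
Converting: 10.3 m/s × 3.6 = 37.0 km/h

37.0 km/h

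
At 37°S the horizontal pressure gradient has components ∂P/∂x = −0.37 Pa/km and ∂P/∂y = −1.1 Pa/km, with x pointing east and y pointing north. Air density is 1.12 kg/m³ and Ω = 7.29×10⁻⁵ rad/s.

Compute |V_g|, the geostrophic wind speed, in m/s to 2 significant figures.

12 m/s

Coriolis parameter at 37°S:
f = 2Ω sin φ = 2 × 7.29×10⁻⁵ × sin 37° = 8.77×10⁻⁵ s⁻¹
In the Southern Hemisphere f is negative: f = −8.77×10⁻⁵ s⁻¹.
Component geostrophic relations (x east, y north):
u_g = −(1/(fρ)) ∂P/∂y,  v_g = (1/(fρ)) ∂P/∂x
u_g = −(−1.1×10⁻³)/(−8.77×10⁻⁵ × 1.12) = −11.2 m/s;  v_g = (−0.37×10⁻³)/(−8.77×10⁻⁵ × 1.12) = 3.76 m/s
|V_g| = √(u_g² + v_g²) = 11.8 m/s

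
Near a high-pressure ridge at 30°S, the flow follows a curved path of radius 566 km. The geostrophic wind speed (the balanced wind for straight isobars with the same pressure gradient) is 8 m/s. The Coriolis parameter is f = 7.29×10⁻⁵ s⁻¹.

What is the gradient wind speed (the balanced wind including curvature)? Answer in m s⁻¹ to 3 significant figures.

10.9 m s⁻¹

Around a high, pressure-gradient force acts outward with centrifugal, so Coriolis balances both:
fV = (1/ρ)|∂P/∂n| + V²/R  →  V² − fR·V + fR·V_g = 0
With fR = 7.29×10⁻⁵ × 566×10³ m = 41.3 m/s:
V = [fR − √((fR)² − 4 fR V_g)]/2 = [41.3 − √(41.3² − 4×41.3×8)]/2 = 10.9 m/s
Supergeostrophic (V > V_g = 8 m/s), as expected around a high.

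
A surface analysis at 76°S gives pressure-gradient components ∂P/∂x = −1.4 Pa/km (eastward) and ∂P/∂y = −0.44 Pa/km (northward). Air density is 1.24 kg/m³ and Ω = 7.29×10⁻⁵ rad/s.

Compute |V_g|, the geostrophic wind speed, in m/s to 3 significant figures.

8.37 m/s

Coriolis parameter at 76°S:
f = 2Ω sin φ = 2 × 7.29×10⁻⁵ × sin 76° = 1.41×10⁻⁴ s⁻¹
In the Southern Hemisphere f is negative: f = −1.41×10⁻⁴ s⁻¹.
Component geostrophic relations (x east, y north):
u_g = −(1/(fρ)) ∂P/∂y,  v_g = (1/(fρ)) ∂P/∂x
u_g = −(−0.44×10⁻³)/(−1.41×10⁻⁴ × 1.24) = −2.51 m/s;  v_g = (−1.4×10⁻³)/(−1.41×10⁻⁴ × 1.24) = 7.98 m/s
|V_g| = √(u_g² + v_g²) = 8.37 m/s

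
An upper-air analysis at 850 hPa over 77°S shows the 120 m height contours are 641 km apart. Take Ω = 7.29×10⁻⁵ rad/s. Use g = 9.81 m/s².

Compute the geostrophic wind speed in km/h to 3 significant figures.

46.5 km/h

Coriolis parameter at 77°S:
f = 2Ω sin φ = 2 × 7.29×10⁻⁵ × sin 77° = 1.42×10⁻⁴ s⁻¹
Height gradient: |∂Z/∂n| = 120 m / 641000 m = 1.87×10⁻⁴
On a pressure surface, geostrophic balance gives V_g = (g/f)|∂Z/∂n|:
V_g = 9.81 × 1.87×10⁻⁴ / 1.42×10⁻⁴ = 12.9 m/s
Converting: 12.9 m/s × 3.6 = 46.5 km/h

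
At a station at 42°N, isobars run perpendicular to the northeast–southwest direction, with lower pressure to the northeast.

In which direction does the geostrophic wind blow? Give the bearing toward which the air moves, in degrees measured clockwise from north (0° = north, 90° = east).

135°

The pressure-gradient force points toward the northeast (bearing 045°).
Geostrophic balance: in the Northern Hemisphere the Coriolis force deflects motion to the right, so the geostrophic wind blows 90° to the right of the pressure-gradient force (low pressure on the left).
Rotating 045° by 90° clockwise gives 135° — the wind blows toward the southeast.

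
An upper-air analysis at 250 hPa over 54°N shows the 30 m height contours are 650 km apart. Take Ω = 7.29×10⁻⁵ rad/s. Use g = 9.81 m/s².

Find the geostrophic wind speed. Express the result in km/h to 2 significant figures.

14 km/h

Coriolis parameter at 54°N:
f = 2Ω sin φ = 2 × 7.29×10⁻⁵ × sin 54° = 1.18×10⁻⁴ s⁻¹
Height gradient: |∂Z/∂n| = 30 m / 650000 m = 4.62×10⁻⁵
On a pressure surface, geostrophic balance gives V_g = (g/f)|∂Z/∂n|:
V_g = 9.81 × 4.62×10⁻⁵ / 1.18×10⁻⁴ = 3.84 m/s
Converting: 3.84 m/s × 3.6 = 14 km/h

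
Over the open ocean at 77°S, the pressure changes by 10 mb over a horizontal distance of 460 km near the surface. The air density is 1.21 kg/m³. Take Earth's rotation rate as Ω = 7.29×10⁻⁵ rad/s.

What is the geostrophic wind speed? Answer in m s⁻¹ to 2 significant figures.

Coriolis parameter at 77°S:
f = 2Ω sin φ = 2 × 7.29×10⁻⁵ × sin 77° = 1.42×10⁻⁴ s⁻¹
Pressure gradient: |∂P/∂n| = 1000 Pa / 460000 m = 2.17×10⁻³ Pa/m
Geostrophic balance (pressure-gradient force = Coriolis force):
V_g = (1/(fρ)) |∂P/∂n| = 2.17×10⁻³ / (1.42×10⁻⁴ × 1.21) = 12.6 m/s

13 m s⁻¹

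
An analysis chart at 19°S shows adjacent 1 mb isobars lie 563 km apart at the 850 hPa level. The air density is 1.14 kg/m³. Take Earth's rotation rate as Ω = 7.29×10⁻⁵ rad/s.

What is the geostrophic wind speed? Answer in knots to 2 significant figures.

6.4 knots

Coriolis parameter at 19°S:
f = 2Ω sin φ = 2 × 7.29×10⁻⁵ × sin 19° = 4.75×10⁻⁵ s⁻¹
Pressure gradient: |∂P/∂n| = 100 Pa / 563000 m = 1.78×10⁻⁴ Pa/m
Geostrophic balance (pressure-gradient force = Coriolis force):
V_g = (1/(fρ)) |∂P/∂n| = 1.78×10⁻⁴ / (4.75×10⁻⁵ × 1.14) = 3.28 m/s
Converting: 3.28 m/s × 1.944 = 6.4 knots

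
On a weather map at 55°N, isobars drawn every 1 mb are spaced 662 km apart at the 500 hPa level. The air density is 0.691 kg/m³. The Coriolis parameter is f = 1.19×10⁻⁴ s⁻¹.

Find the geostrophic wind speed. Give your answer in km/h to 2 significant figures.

Pressure gradient: |∂P/∂n| = 100 Pa / 662000 m = 1.51×10⁻⁴ Pa/m
Geostrophic balance (pressure-gradient force = Coriolis force):
V_g = (1/(fρ)) |∂P/∂n| = 1.51×10⁻⁴ / (1.19×10⁻⁴ × 0.691) = 1.84 m/s
Converting: 1.84 m/s × 3.6 = 6.6 km/h

6.6 km/h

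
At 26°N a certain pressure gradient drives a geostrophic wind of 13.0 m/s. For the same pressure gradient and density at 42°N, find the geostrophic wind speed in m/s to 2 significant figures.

8.5 m/s

With the same pressure gradient and density, V_g ∝ 1/f ∝ 1/sin φ.
V₂ = V₁ · sin φ₁ / sin φ₂ = 13.0 × sin 26° / sin 42°
V₂ = 13.0 × 0.4384/0.6691 = 8.5 m/s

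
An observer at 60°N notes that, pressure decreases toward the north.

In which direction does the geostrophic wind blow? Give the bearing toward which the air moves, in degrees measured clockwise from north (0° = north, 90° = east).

The pressure-gradient force points toward the north (bearing 000°).
Geostrophic balance: in the Northern Hemisphere the Coriolis force deflects motion to the right, so the geostrophic wind blows 90° to the right of the pressure-gradient force (low pressure on the left).
Rotating 000° by 90° clockwise gives 090° — the wind blows toward the east.

090°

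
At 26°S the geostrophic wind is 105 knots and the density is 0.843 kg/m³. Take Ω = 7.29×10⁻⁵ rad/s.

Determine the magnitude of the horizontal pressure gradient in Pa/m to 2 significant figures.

2.9×10⁻³ Pa/m

Coriolis parameter at 26°S:
f = 2Ω sin φ = 2 × 7.29×10⁻⁵ × sin 26° = 6.39×10⁻⁵ s⁻¹
Wind speed in SI: 105 knots = 54.0 m/s
Geostrophic balance rearranged: |∂P/∂n| = f ρ V_g
|∂P/∂n| = 6.39×10⁻⁵ × 0.843 × 54.0 = 2.91×10⁻³ Pa/m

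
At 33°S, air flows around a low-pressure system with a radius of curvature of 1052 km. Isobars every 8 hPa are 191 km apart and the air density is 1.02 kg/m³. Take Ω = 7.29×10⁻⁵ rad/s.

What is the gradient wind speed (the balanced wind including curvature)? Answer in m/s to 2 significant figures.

36 m/s

Coriolis parameter at 33°S:
f = 2Ω sin φ = 2 × 7.29×10⁻⁵ × sin 33° = 7.94×10⁻⁵ s⁻¹
Pressure gradient: |∂P/∂n| = 800 Pa / 191000 m = 4.19×10⁻³ Pa/m
Geostrophic speed: V_g = |∂P/∂n|/(fρ) = 4.19×10⁻³/(7.94×10⁻⁵ × 1.02) = 51.7 m/s
Around a low, centrifugal force acts outward with Coriolis, so pressure-gradient force balances both:
(1/ρ)|∂P/∂n| = fV + V²/R  →  V² + fR·V − fR·V_g = 0
With fR = 7.94×10⁻⁵ × 1052×10³ m = 83.5 m/s:
V = [−fR + √((fR)² + 4 fR V_g)]/2 = [−83.5 + √(83.5² + 4×83.5×51.7)]/2 = 36.1 m/s
Subgeostrophic (V < V_g = 51.7 m/s), as expected around a low.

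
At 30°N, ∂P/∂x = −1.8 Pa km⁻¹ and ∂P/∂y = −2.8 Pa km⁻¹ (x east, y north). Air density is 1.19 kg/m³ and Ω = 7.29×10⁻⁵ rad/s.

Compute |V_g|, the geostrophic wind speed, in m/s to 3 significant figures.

38.4 m/s

Coriolis parameter at 30°N:
f = 2Ω sin φ = 2 × 7.29×10⁻⁵ × sin 30° = 7.29×10⁻⁵ s⁻¹
Component geostrophic relations (x east, y north):
u_g = −(1/(fρ)) ∂P/∂y,  v_g = (1/(fρ)) ∂P/∂x
u_g = −(−2.8×10⁻³)/(7.29×10⁻⁵ × 1.19) = 32.3 m/s;  v_g = (−1.8×10⁻³)/(7.29×10⁻⁵ × 1.19) = −20.7 m/s
|V_g| = √(u_g² + v_g²) = 38.4 m/s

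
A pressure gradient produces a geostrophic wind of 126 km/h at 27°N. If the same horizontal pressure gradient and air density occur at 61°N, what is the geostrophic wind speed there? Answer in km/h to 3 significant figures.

65.4 km/h

With the same pressure gradient and density, V_g ∝ 1/f ∝ 1/sin φ.
V₂ = V₁ · sin φ₁ / sin φ₂ = 126 × sin 27° / sin 61°
V₂ = 126 × 0.4540/0.8746 = 65.4 km/h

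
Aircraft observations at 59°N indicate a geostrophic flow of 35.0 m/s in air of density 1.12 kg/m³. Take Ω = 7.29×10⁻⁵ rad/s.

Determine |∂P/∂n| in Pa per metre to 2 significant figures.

Coriolis parameter at 59°N:
f = 2Ω sin φ = 2 × 7.29×10⁻⁵ × sin 59° = 1.25×10⁻⁴ s⁻¹
Geostrophic balance rearranged: |∂P/∂n| = f ρ V_g
|∂P/∂n| = 1.25×10⁻⁴ × 1.12 × 35.0 = 4.90×10⁻³ Pa/m

4.9×10⁻³ Pa/m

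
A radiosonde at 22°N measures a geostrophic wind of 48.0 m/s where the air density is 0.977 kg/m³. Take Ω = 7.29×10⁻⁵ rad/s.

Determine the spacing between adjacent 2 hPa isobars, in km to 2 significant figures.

78 km

Coriolis parameter at 22°N:
f = 2Ω sin φ = 2 × 7.29×10⁻⁵ × sin 22° = 5.46×10⁻⁵ s⁻¹
Geostrophic balance rearranged: |∂P/∂n| = f ρ V_g
|∂P/∂n| = 5.46×10⁻⁵ × 0.977 × 48.0 = 2.56×10⁻³ Pa/m
Isobar spacing: Δn = ΔP/|∂P/∂n| = 200 Pa / 2.56×10⁻³ Pa/m = 78084 m ≈ 78 km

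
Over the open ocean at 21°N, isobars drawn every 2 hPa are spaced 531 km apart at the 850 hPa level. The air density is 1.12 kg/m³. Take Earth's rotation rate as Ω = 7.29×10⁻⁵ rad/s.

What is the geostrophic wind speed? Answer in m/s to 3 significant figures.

6.44 m/s

Coriolis parameter at 21°N:
f = 2Ω sin φ = 2 × 7.29×10⁻⁵ × sin 21° = 5.23×10⁻⁵ s⁻¹
Pressure gradient: |∂P/∂n| = 200 Pa / 531000 m = 3.77×10⁻⁴ Pa/m
Geostrophic balance (pressure-gradient force = Coriolis force):
V_g = (1/(fρ)) |∂P/∂n| = 3.77×10⁻⁴ / (5.23×10⁻⁵ × 1.12) = 6.44 m/s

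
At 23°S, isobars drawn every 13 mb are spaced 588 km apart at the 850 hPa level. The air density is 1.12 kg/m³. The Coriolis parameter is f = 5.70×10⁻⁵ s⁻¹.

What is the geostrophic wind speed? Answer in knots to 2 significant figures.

Pressure gradient: |∂P/∂n| = 1300 Pa / 588000 m = 2.21×10⁻³ Pa/m
Geostrophic balance (pressure-gradient force = Coriolis force):
V_g = (1/(fρ)) |∂P/∂n| = 2.21×10⁻³ / (5.70×10⁻⁵ × 1.12) = 34.6 m/s
Converting: 34.6 m/s × 1.944 = 67 knots

67 knots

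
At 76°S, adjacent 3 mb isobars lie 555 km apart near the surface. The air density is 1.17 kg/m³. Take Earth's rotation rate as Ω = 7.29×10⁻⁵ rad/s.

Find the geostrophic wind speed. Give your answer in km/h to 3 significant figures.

11.8 km/h

Coriolis parameter at 76°S:
f = 2Ω sin φ = 2 × 7.29×10⁻⁵ × sin 76° = 1.41×10⁻⁴ s⁻¹
Pressure gradient: |∂P/∂n| = 300 Pa / 555000 m = 5.41×10⁻⁴ Pa/m
Geostrophic balance (pressure-gradient force = Coriolis force):
V_g = (1/(fρ)) |∂P/∂n| = 5.41×10⁻⁴ / (1.41×10⁻⁴ × 1.17) = 3.27 m/s
Converting: 3.27 m/s × 3.6 = 11.8 km/h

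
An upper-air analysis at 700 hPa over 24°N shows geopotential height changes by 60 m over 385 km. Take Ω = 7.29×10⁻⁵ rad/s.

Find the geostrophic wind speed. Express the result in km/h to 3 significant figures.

Coriolis parameter at 24°N:
f = 2Ω sin φ = 2 × 7.29×10⁻⁵ × sin 24° = 5.93×10⁻⁵ s⁻¹
Height gradient: |∂Z/∂n| = 60 m / 385000 m = 1.56×10⁻⁴
On a pressure surface, geostrophic balance gives V_g = (g/f)|∂Z/∂n|:
V_g = 9.81 × 1.56×10⁻⁴ / 5.93×10⁻⁵ = 25.8 m/s
Converting: 25.8 m/s × 3.6 = 92.8 km/h

92.8 km/h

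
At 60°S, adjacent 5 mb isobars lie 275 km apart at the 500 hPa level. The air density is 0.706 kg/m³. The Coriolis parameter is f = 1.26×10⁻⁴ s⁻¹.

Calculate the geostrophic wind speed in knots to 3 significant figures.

39.7 knots

Pressure gradient: |∂P/∂n| = 500 Pa / 275000 m = 1.82×10⁻³ Pa/m
Geostrophic balance (pressure-gradient force = Coriolis force):
V_g = (1/(fρ)) |∂P/∂n| = 1.82×10⁻³ / (1.26×10⁻⁴ × 0.706) = 20.4 m/s
Converting: 20.4 m/s × 1.944 = 39.7 knots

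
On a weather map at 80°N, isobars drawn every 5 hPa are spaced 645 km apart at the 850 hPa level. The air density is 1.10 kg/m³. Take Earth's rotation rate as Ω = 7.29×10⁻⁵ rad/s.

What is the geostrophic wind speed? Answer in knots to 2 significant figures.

9.5 knots

Coriolis parameter at 80°N:
f = 2Ω sin φ = 2 × 7.29×10⁻⁵ × sin 80° = 1.44×10⁻⁴ s⁻¹
Pressure gradient: |∂P/∂n| = 500 Pa / 645000 m = 7.75×10⁻⁴ Pa/m
Geostrophic balance (pressure-gradient force = Coriolis force):
V_g = (1/(fρ)) |∂P/∂n| = 7.75×10⁻⁴ / (1.44×10⁻⁴ × 1.10) = 4.91 m/s
Converting: 4.91 m/s × 1.944 = 9.5 knots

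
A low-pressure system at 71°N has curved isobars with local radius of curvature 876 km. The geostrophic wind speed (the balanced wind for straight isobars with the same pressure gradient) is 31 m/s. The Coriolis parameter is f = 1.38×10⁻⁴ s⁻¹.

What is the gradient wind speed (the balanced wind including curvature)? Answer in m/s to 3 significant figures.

Around a low, centrifugal force acts outward with Coriolis, so pressure-gradient force balances both:
(1/ρ)|∂P/∂n| = fV + V²/R  →  V² + fR·V − fR·V_g = 0
With fR = 1.38×10⁻⁴ × 876×10³ m = 121 m/s:
V = [−fR + √((fR)² + 4 fR V_g)]/2 = [−121 + √(121² + 4×121×31)]/2 = 25.6 m/s
Subgeostrophic (V < V_g = 31 m/s), as expected around a low.

25.6 m/s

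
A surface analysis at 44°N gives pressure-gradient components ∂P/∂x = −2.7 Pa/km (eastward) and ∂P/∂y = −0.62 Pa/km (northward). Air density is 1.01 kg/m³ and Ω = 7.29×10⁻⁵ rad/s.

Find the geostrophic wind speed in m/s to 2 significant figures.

Coriolis parameter at 44°N:
f = 2Ω sin φ = 2 × 7.29×10⁻⁵ × sin 44° = 1.01×10⁻⁴ s⁻¹
Component geostrophic relations (x east, y north):
u_g = −(1/(fρ)) ∂P/∂y,  v_g = (1/(fρ)) ∂P/∂x
u_g = −(−0.62×10⁻³)/(1.01×10⁻⁴ × 1.01) = 6.06 m/s;  v_g = (−2.7×10⁻³)/(1.01×10⁻⁴ × 1.01) = −26.4 m/s
|V_g| = √(u_g² + v_g²) = 27.1 m/s

27 m/s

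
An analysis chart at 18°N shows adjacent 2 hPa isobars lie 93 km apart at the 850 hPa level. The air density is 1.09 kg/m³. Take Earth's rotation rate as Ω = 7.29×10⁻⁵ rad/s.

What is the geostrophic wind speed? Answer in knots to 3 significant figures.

Coriolis parameter at 18°N:
f = 2Ω sin φ = 2 × 7.29×10⁻⁵ × sin 18° = 4.51×10⁻⁵ s⁻¹
Pressure gradient: |∂P/∂n| = 200 Pa / 93000 m = 2.15×10⁻³ Pa/m
Geostrophic balance (pressure-gradient force = Coriolis force):
V_g = (1/(fρ)) |∂P/∂n| = 2.15×10⁻³ / (4.51×10⁻⁵ × 1.09) = 43.8 m/s
Converting: 43.8 m/s × 1.944 = 85.1 knots

85.1 knots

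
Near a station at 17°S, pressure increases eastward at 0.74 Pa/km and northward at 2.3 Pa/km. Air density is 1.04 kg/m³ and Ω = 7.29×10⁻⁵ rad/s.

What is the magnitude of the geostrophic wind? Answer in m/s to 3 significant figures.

54.5 m/s

Coriolis parameter at 17°S:
f = 2Ω sin φ = 2 × 7.29×10⁻⁵ × sin 17° = 4.26×10⁻⁵ s⁻¹
In the Southern Hemisphere f is negative: f = −4.26×10⁻⁵ s⁻¹.
Component geostrophic relations (x east, y north):
u_g = −(1/(fρ)) ∂P/∂y,  v_g = (1/(fρ)) ∂P/∂x
u_g = −(2.3×10⁻³)/(−4.26×10⁻⁵ × 1.04) = 51.9 m/s;  v_g = (0.74×10⁻³)/(−4.26×10⁻⁵ × 1.04) = −16.7 m/s
|V_g| = √(u_g² + v_g²) = 54.5 m/s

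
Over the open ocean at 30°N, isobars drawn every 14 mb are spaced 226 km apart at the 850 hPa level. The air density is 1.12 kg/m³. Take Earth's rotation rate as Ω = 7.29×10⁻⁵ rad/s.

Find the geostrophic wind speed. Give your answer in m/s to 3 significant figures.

75.9 m/s

Coriolis parameter at 30°N:
f = 2Ω sin φ = 2 × 7.29×10⁻⁵ × sin 30° = 7.29×10⁻⁵ s⁻¹
Pressure gradient: |∂P/∂n| = 1400 Pa / 226000 m = 6.19×10⁻³ Pa/m
Geostrophic balance (pressure-gradient force = Coriolis force):
V_g = (1/(fρ)) |∂P/∂n| = 6.19×10⁻³ / (7.29×10⁻⁵ × 1.12) = 75.9 m/s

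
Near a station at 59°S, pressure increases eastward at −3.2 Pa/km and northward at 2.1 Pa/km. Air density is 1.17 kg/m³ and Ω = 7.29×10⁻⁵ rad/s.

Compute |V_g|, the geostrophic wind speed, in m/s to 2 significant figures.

26 m/s

Coriolis parameter at 59°S:
f = 2Ω sin φ = 2 × 7.29×10⁻⁵ × sin 59° = 1.25×10⁻⁴ s⁻¹
In the Southern Hemisphere f is negative: f = −1.25×10⁻⁴ s⁻¹.
Component geostrophic relations (x east, y north):
u_g = −(1/(fρ)) ∂P/∂y,  v_g = (1/(fρ)) ∂P/∂x
u_g = −(2.1×10⁻³)/(−1.25×10⁻⁴ × 1.17) = 14.4 m/s;  v_g = (−3.2×10⁻³)/(−1.25×10⁻⁴ × 1.17) = 21.9 m/s
|V_g| = √(u_g² + v_g²) = 26.2 m/s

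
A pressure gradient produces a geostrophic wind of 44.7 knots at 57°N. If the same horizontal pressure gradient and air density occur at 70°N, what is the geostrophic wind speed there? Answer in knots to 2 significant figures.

With the same pressure gradient and density, V_g ∝ 1/f ∝ 1/sin φ.
V₂ = V₁ · sin φ₁ / sin φ₂ = 44.7 × sin 57° / sin 70°
V₂ = 44.7 × 0.8387/0.9397 = 40 knots

40 knots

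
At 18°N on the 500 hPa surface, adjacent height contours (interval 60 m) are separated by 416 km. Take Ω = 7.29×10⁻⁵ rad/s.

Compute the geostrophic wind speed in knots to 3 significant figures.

61.0 knots

Coriolis parameter at 18°N:
f = 2Ω sin φ = 2 × 7.29×10⁻⁵ × sin 18° = 4.51×10⁻⁵ s⁻¹
Height gradient: |∂Z/∂n| = 60 m / 416000 m = 1.44×10⁻⁴
On a pressure surface, geostrophic balance gives V_g = (g/f)|∂Z/∂n|:
V_g = 9.81 × 1.44×10⁻⁴ / 4.51×10⁻⁵ = 31.4 m/s
Converting: 31.4 m/s × 1.944 = 61.0 knots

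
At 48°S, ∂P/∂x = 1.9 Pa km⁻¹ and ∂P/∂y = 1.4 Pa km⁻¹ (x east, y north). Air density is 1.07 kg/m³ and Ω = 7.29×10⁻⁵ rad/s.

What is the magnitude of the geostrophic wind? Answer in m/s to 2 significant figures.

20 m/s

Coriolis parameter at 48°S:
f = 2Ω sin φ = 2 × 7.29×10⁻⁵ × sin 48° = 1.08×10⁻⁴ s⁻¹
In the Southern Hemisphere f is negative: f = −1.08×10⁻⁴ s⁻¹.
Component geostrophic relations (x east, y north):
u_g = −(1/(fρ)) ∂P/∂y,  v_g = (1/(fρ)) ∂P/∂x
u_g = −(1.4×10⁻³)/(−1.08×10⁻⁴ × 1.07) = 12.1 m/s;  v_g = (1.9×10⁻³)/(−1.08×10⁻⁴ × 1.07) = −16.4 m/s
|V_g| = √(u_g² + v_g²) = 20.4 m/s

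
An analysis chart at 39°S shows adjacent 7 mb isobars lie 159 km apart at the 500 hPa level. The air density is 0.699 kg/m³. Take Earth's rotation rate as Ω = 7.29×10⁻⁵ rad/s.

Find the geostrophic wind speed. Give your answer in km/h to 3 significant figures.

Coriolis parameter at 39°S:
f = 2Ω sin φ = 2 × 7.29×10⁻⁵ × sin 39° = 9.18×10⁻⁵ s⁻¹
Pressure gradient: |∂P/∂n| = 700 Pa / 159000 m = 4.40×10⁻³ Pa/m
Geostrophic balance (pressure-gradient force = Coriolis force):
V_g = (1/(fρ)) |∂P/∂n| = 4.40×10⁻³ / (9.18×10⁻⁵ × 0.699) = 68.6 m/s
Converting: 68.6 m/s × 3.6 = 247 km/h

247 km/h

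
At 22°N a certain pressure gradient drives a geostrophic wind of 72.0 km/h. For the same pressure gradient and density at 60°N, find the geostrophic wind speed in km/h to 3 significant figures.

With the same pressure gradient and density, V_g ∝ 1/f ∝ 1/sin φ.
V₂ = V₁ · sin φ₁ / sin φ₂ = 72.0 × sin 22° / sin 60°
V₂ = 72.0 × 0.3746/0.8660 = 31.1 km/h

31.1 km/h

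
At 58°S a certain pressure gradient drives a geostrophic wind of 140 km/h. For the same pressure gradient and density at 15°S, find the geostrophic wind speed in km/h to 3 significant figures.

459 km/h

With the same pressure gradient and density, V_g ∝ 1/f ∝ 1/sin φ.
V₂ = V₁ · sin φ₁ / sin φ₂ = 140 × sin 58° / sin 15°
V₂ = 140 × 0.8480/0.2588 = 459 km/h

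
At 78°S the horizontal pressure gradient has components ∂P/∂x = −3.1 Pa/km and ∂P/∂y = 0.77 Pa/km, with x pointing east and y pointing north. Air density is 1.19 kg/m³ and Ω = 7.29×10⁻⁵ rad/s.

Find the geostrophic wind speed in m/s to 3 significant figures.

18.8 m/s

Coriolis parameter at 78°S:
f = 2Ω sin φ = 2 × 7.29×10⁻⁵ × sin 78° = 1.43×10⁻⁴ s⁻¹
In the Southern Hemisphere f is negative: f = −1.43×10⁻⁴ s⁻¹.
Component geostrophic relations (x east, y north):
u_g = −(1/(fρ)) ∂P/∂y,  v_g = (1/(fρ)) ∂P/∂x
u_g = −(0.77×10⁻³)/(−1.43×10⁻⁴ × 1.19) = 4.54 m/s;  v_g = (−3.1×10⁻³)/(−1.43×10⁻⁴ × 1.19) = 18.3 m/s
|V_g| = √(u_g² + v_g²) = 18.8 m/s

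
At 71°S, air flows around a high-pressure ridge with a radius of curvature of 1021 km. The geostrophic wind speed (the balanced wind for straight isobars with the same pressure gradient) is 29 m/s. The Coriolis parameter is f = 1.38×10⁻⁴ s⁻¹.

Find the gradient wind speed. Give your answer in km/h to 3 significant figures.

147 km/h

Around a high, pressure-gradient force acts outward with centrifugal, so Coriolis balances both:
fV = (1/ρ)|∂P/∂n| + V²/R  →  V² − fR·V + fR·V_g = 0
With fR = 1.38×10⁻⁴ × 1021×10³ m = 141 m/s:
V = [fR − √((fR)² − 4 fR V_g)]/2 = [141 − √(141² − 4×141×29)]/2 = 40.8 m/s
Supergeostrophic (V > V_g = 29 m/s), as expected around a high.
Converting: 40.8 m/s × 3.6 = 147 km/h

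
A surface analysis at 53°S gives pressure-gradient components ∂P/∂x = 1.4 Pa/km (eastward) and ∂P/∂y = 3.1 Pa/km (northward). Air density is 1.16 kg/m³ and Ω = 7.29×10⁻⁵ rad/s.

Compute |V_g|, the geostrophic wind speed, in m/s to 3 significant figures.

Coriolis parameter at 53°S:
f = 2Ω sin φ = 2 × 7.29×10⁻⁵ × sin 53° = 1.16×10⁻⁴ s⁻¹
In the Southern Hemisphere f is negative: f = −1.16×10⁻⁴ s⁻¹.
Component geostrophic relations (x east, y north):
u_g = −(1/(fρ)) ∂P/∂y,  v_g = (1/(fρ)) ∂P/∂x
u_g = −(3.1×10⁻³)/(−1.16×10⁻⁴ × 1.16) = 23.0 m/s;  v_g = (1.4×10⁻³)/(−1.16×10⁻⁴ × 1.16) = −10.4 m/s
|V_g| = √(u_g² + v_g²) = 25.2 m/s

25.2 m/s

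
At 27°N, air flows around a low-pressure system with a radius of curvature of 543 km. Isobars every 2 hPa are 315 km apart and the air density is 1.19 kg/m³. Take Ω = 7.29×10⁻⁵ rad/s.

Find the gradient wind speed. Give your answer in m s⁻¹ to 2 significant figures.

6.8 m s⁻¹

Coriolis parameter at 27°N:
f = 2Ω sin φ = 2 × 7.29×10⁻⁵ × sin 27° = 6.62×10⁻⁵ s⁻¹
Pressure gradient: |∂P/∂n| = 200 Pa / 315000 m = 6.35×10⁻⁴ Pa/m
Geostrophic speed: V_g = |∂P/∂n|/(fρ) = 6.35×10⁻⁴/(6.62×10⁻⁵ × 1.19) = 8.06 m/s
Around a low, centrifugal force acts outward with Coriolis, so pressure-gradient force balances both:
(1/ρ)|∂P/∂n| = fV + V²/R  →  V² + fR·V − fR·V_g = 0
With fR = 6.62×10⁻⁵ × 543×10³ m = 35.9 m/s:
V = [−fR + √((fR)² + 4 fR V_g)]/2 = [−35.9 + √(35.9² + 4×35.9×8.06)]/2 = 6.78 m/s
Subgeostrophic (V < V_g = 8.06 m/s), as expected around a low.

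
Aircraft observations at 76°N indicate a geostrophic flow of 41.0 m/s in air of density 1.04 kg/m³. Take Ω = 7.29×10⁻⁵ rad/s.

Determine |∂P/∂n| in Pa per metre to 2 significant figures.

6.0×10⁻³ Pa/m

Coriolis parameter at 76°N:
f = 2Ω sin φ = 2 × 7.29×10⁻⁵ × sin 76° = 1.41×10⁻⁴ s⁻¹
Geostrophic balance rearranged: |∂P/∂n| = f ρ V_g
|∂P/∂n| = 1.41×10⁻⁴ × 1.04 × 41.0 = 6.03×10⁻³ Pa/m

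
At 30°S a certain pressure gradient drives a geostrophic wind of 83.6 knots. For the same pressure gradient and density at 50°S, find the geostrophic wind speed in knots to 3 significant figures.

54.6 knots

With the same pressure gradient and density, V_g ∝ 1/f ∝ 1/sin φ.
V₂ = V₁ · sin φ₁ / sin φ₂ = 83.6 × sin 30° / sin 50°
V₂ = 83.6 × 0.5000/0.7660 = 54.6 knots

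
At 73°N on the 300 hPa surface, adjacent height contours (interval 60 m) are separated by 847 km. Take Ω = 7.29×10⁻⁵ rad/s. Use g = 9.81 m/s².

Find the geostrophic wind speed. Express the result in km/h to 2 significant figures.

Coriolis parameter at 73°N:
f = 2Ω sin φ = 2 × 7.29×10⁻⁵ × sin 73° = 1.39×10⁻⁴ s⁻¹
Height gradient: |∂Z/∂n| = 60 m / 847000 m = 7.08×10⁻⁵
On a pressure surface, geostrophic balance gives V_g = (g/f)|∂Z/∂n|:
V_g = 9.81 × 7.08×10⁻⁵ / 1.39×10⁻⁴ = 4.98 m/s
Converting: 4.98 m/s × 3.6 = 18 km/h

18 km/h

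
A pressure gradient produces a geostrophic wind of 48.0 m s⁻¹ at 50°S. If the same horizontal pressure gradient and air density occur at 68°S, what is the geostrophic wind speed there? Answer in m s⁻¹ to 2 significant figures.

With the same pressure gradient and density, V_g ∝ 1/f ∝ 1/sin φ.
V₂ = V₁ · sin φ₁ / sin φ₂ = 48.0 × sin 50° / sin 68°
V₂ = 48.0 × 0.7660/0.9272 = 40 m s⁻¹

40 m s⁻¹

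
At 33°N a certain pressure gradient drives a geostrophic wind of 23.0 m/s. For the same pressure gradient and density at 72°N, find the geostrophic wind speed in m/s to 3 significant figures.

With the same pressure gradient and density, V_g ∝ 1/f ∝ 1/sin φ.
V₂ = V₁ · sin φ₁ / sin φ₂ = 23.0 × sin 33° / sin 72°
V₂ = 23.0 × 0.5446/0.9511 = 13.2 m/s

13.2 m/s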